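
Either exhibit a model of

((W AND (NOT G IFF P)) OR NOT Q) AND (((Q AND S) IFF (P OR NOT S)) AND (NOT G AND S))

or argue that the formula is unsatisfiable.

Q: False; G: False; W: False; S: True; P: False

  (W AND (NOT G IFF P)) OR NOT Q = True
    W AND (NOT G IFF P) = False
      NOT G IFF P = False
        NOT G = True
    NOT Q = True
  ((Q AND S) IFF (P OR NOT S)) AND (NOT G AND S) = True
    (Q AND S) IFF (P OR NOT S) = True
      Q AND S = False
      P OR NOT S = False
        NOT S = False
    NOT G AND S = True
      NOT G = True
Both conjuncts True, so the formula holds.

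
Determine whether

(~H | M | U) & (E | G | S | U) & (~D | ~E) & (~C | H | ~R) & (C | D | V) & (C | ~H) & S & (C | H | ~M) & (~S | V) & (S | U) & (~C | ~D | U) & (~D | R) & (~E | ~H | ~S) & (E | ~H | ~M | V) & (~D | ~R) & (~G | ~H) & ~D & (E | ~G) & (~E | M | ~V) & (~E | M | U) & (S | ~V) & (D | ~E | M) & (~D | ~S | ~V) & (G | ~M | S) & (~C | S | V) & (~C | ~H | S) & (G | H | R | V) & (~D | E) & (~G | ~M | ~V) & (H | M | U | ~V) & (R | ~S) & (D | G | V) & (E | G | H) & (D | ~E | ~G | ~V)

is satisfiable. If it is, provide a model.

C=T, M=T, S=T, H=T, U=F, V=T, E=F, D=F, G=F, R=T

Unit clause (S) forces S = True.
In (~S | V) only V is left, so V = True.
Unit clause (~D) forces D = False.
In (R | ~S) only R is left, so R = True.
Try C = False:
  (C | ~H) forces H = False.
  (C | H | ~M) forces M = False.
  (~E | M | ~V) forces E = False.
  (E | ~G) forces G = False.
  clause (E | G | H) is falsified — backtrack.
So C = True.
  then (~C | H | ~R) forces H = True.
  then (~E | ~H | ~S) forces E = False.
  then (~G | ~H) forces G = False.
Set M = True.
Set U = False.
All clauses satisfied.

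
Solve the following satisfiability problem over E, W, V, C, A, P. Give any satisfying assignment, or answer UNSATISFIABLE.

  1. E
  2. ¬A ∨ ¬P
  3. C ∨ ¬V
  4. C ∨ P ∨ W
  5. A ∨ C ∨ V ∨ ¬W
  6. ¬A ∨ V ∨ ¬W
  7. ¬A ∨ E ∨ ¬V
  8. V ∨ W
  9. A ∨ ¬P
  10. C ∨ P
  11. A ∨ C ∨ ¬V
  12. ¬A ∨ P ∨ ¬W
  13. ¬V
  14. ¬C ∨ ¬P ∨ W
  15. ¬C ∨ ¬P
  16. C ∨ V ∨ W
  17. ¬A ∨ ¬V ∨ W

E: True, W: True, V: False, C: True, A: False, P: False

Unit clause (E) forces E = True.
Unit clause (¬V) forces V = False.
In (V ∨ W) only W is left, so W = True.
In (¬A ∨ V ∨ ¬W) only ¬A is left, so A = False.
In (A ∨ ¬P) only ¬P is left, so P = False.
In (C ∨ P) only C is left, so C = True.
All clauses satisfied.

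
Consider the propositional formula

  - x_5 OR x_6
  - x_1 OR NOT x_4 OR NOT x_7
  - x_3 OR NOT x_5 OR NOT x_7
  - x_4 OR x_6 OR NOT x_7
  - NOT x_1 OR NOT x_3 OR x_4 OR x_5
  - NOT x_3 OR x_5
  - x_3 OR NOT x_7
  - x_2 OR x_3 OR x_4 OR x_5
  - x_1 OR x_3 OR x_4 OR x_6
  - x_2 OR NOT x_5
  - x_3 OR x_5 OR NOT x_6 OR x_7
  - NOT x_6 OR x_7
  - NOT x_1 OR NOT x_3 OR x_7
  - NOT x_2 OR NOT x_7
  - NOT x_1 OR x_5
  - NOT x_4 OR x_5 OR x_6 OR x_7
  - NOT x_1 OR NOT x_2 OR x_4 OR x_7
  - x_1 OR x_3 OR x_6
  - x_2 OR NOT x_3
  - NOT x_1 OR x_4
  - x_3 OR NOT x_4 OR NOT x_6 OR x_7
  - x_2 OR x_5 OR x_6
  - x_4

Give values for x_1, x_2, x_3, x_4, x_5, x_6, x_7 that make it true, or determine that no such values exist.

x_1: True, x_2: True, x_3: False, x_4: True, x_5: True, x_6: False, x_7: False

Unit clause (x_4) forces x_4 = True.
Set x_1 = True.
  then (NOT x_1 OR x_5) forces x_5 = True.
  then (x_2 OR NOT x_5) forces x_2 = True.
  then (NOT x_2 OR NOT x_7) forces x_7 = False.
  then (NOT x_6 OR x_7) forces x_6 = False.
  then (NOT x_1 OR NOT x_3 OR x_7) forces x_3 = False.
All clauses satisfied.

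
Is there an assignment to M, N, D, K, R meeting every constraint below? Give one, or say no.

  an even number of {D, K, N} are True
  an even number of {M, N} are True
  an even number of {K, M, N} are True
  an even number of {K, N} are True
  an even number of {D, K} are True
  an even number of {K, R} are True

M = False, N = False, D = False, K = False, R = False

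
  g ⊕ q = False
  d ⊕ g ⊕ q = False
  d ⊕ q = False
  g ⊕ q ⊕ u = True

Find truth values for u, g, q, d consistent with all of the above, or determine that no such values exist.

u=T, g=F, q=F, d=F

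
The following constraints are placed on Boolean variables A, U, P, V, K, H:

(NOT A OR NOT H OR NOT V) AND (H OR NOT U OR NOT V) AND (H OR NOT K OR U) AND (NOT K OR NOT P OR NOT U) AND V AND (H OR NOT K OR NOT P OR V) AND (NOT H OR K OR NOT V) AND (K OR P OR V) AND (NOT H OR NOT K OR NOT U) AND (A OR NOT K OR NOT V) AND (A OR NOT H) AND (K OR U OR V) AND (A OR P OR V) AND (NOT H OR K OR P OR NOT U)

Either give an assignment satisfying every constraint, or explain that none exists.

A=F, U=F, P=F, V=T, K=F, H=F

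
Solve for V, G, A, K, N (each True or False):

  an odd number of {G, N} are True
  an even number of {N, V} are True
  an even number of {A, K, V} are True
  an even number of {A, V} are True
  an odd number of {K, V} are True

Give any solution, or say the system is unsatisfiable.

V: True, G: False, A: True, K: False, N: True

{G, N}: 1 true → odd ✓
{N, V}: 2 true → even ✓
{A, K, V}: 2 true → even ✓
{A, V}: 2 true → even ✓
{K, V}: 1 true → odd ✓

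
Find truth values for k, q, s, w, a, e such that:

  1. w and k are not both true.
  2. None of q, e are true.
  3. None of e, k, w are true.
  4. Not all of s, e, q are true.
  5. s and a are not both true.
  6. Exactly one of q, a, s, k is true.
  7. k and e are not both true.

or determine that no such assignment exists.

k=F, q=F, s=F, w=F, a=T, e=F

  (1) w=F, k=F — not both ✓
  (2) {q, e}: 0 true — none ✓
  (3) {e, k, w}: 0 true — none ✓
  (4) {s, e, q}: 0/3 true — not all ✓
  (5) s=F, a=T — not both ✓
  (6) {q, a, s, k}: 1 true — exactly one ✓
  (7) k=F, e=F — not both ✓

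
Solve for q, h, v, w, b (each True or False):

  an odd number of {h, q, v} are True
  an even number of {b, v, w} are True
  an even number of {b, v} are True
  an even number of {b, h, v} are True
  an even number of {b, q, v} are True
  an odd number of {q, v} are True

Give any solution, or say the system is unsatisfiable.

q = False, h = False, v = True, w = False, b = True

{h, q, v}: 1 true → odd ✓
{b, v, w}: 2 true → even ✓
{b, v}: 2 true → even ✓
{b, h, v}: 2 true → even ✓
{b, q, v}: 2 true → even ✓
{q, v}: 1 true → odd ✓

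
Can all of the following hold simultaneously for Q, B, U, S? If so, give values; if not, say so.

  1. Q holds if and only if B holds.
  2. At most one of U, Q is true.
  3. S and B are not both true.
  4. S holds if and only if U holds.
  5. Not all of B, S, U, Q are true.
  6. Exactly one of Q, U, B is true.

Q = False, B = False, U = True, S = True

  (1) Q=F, B=F — same ✓
  (2) {U, Q}: 1 true — at most one ✓
  (3) S=T, B=F — not both ✓
  (4) S=T, U=T — same ✓
  (5) {B, S, U, Q}: 2/4 true — not all ✓
  (6) {Q, U, B}: 1 true — exactly one ✓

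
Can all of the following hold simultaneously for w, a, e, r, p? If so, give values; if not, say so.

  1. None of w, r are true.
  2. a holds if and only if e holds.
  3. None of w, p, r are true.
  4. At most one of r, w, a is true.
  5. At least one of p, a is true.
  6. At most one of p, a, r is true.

w = False; a = True; e = True; r = False; p = False

  (1) {w, r}: 0 true — none ✓
  (2) a=T, e=T — same ✓
  (3) {w, p, r}: 0 true — none ✓
  (4) {r, w, a}: 1 true — at most one ✓
  (5) {p, a}: 1 true — at least one ✓
  (6) {p, a, r}: 1 true — at most one ✓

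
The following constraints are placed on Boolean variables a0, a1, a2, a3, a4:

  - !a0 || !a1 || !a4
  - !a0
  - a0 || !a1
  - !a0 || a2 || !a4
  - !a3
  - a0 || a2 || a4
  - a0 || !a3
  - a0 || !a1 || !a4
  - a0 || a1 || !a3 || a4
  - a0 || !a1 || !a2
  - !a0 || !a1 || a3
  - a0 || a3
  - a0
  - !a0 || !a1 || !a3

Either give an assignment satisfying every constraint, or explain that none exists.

The formula is unsatisfiable.

Case a0 = True:
  Clause (!a0) is falsified — contradiction.
Case a0 = False:
  Clause (a0) is falsified — contradiction.
Both cases fail, so the formula is unsatisfiable.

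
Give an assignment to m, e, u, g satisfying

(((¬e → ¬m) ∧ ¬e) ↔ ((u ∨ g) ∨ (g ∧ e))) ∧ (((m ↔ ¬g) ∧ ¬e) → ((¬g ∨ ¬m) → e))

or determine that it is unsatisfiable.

m = False; e = False; u = True; g = False

  ((¬e → ¬m) ∧ ¬e) ↔ ((u ∨ g) ∨ (g ∧ e)) = True
    (¬e → ¬m) ∧ ¬e = True
      ¬e → ¬m = True
        ¬e = True
        ¬m = True
      ¬e = True
    (u ∨ g) ∨ (g ∧ e) = True
      u ∨ g = True
      g ∧ e = False
  ((m ↔ ¬g) ∧ ¬e) → ((¬g ∨ ¬m) → e) = True
    (m ↔ ¬g) ∧ ¬e = False
      m ↔ ¬g = False
        ¬g = True
      ¬e = True
    (¬g ∨ ¬m) → e = False
      ¬g ∨ ¬m = True
        ¬g = True
        ¬m = True
Both conjuncts True, so the formula holds.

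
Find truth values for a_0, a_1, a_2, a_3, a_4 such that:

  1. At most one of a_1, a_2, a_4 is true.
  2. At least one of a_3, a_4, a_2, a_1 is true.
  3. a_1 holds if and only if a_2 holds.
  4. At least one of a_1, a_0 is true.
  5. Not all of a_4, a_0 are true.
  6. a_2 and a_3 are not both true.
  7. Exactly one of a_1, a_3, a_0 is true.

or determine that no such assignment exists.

Case a_1 = True:
  (1) with a_1=T forces a_2 = False.
  Constraint (3) is violated (a_1=T, a_2=F) — contradiction.
Case a_1 = False:
  (3) with a_1=F forces a_2 = False.
  (4) with a_1=F forces a_0 = True.
  (5) with a_0=T forces a_4 = False.
  (2) with a_4=F, a_2=F, a_1=F forces a_3 = True.
  Constraint (7) is violated (a_3=T, a_0=T) — contradiction.
Both cases fail — unsatisfiable.

Unsatisfiable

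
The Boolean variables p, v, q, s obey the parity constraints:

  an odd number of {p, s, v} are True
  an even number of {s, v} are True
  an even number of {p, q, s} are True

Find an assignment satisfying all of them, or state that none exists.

p: True; v: False; q: True; s: False

{p, s, v}: 1 true → odd ✓
{s, v}: 0 true → even ✓
{p, q, s}: 2 true → even ✓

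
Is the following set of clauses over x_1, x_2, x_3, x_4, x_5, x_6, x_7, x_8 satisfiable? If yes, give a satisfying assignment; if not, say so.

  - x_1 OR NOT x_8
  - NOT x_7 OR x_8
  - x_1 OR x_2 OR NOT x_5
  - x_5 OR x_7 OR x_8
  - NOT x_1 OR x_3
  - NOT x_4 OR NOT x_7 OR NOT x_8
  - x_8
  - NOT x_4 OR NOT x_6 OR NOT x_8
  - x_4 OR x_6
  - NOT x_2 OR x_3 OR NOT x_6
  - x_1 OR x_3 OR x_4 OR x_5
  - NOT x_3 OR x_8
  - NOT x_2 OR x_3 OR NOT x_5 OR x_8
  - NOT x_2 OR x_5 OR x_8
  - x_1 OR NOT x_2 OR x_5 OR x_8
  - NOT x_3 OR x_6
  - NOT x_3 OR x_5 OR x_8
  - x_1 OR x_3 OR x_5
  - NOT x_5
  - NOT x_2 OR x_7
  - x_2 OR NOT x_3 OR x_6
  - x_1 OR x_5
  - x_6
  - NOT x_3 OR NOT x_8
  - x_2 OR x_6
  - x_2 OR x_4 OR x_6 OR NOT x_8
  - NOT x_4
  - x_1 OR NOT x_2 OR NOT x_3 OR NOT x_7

Case x_8 = True:
  (x_1 OR NOT x_8) forces x_1 = True.
  (NOT x_1 OR x_3) forces x_3 = True.
  Clause (NOT x_3 OR NOT x_8) is falsified — contradiction.
Case x_8 = False:
  Clause (x_8) is falsified — contradiction.
Both cases fail, so the formula is unsatisfiable.

Unsatisfiable — no assignment works.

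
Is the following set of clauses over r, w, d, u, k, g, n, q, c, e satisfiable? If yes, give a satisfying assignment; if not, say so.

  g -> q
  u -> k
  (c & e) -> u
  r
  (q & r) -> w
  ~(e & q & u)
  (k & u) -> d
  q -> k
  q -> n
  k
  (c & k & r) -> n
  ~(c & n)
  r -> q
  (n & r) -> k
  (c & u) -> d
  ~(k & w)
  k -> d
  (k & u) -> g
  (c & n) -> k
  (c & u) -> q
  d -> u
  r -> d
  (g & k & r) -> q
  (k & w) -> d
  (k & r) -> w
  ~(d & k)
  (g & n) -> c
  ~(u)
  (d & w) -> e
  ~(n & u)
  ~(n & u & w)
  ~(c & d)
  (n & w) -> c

Case k = True:
  (~d | ~k) forces d = False.
  Clause (d | ~k) is falsified — contradiction.
Case k = False:
  Clause (k) is falsified — contradiction.
Both cases fail, so the formula is unsatisfiable.

Unsatisfiable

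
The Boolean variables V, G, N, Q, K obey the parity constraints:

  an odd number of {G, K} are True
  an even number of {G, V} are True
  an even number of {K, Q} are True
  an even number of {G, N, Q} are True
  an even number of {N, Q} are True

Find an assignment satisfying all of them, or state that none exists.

V = False, G = False, N = True, Q = True, K = True

{G, K}: 1 true → odd ✓
{G, V}: 0 true → even ✓
{K, Q}: 2 true → even ✓
{G, N, Q}: 2 true → even ✓
{N, Q}: 2 true → even ✓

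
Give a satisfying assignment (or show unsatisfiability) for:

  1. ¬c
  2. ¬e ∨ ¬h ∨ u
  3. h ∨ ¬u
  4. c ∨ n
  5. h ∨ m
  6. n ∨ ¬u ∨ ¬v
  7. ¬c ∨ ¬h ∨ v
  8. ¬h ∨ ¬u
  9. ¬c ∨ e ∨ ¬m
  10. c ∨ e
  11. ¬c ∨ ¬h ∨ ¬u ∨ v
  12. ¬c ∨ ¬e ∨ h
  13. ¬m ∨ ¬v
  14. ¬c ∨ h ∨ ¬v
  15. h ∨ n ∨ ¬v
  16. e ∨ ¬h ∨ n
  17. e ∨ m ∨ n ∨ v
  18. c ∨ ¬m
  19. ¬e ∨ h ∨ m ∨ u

Case c = True:
  Clause (¬c) is falsified — contradiction.
Case c = False:
  (c ∨ n) forces n = True.
  (c ∨ e) forces e = True.
  (c ∨ ¬m) forces m = False.
  (h ∨ m) forces h = True.
  (¬e ∨ ¬h ∨ u) forces u = True.
  Clause (¬h ∨ ¬u) is falsified — contradiction.
Both cases fail, so the formula is unsatisfiable.

The formula is unsatisfiable.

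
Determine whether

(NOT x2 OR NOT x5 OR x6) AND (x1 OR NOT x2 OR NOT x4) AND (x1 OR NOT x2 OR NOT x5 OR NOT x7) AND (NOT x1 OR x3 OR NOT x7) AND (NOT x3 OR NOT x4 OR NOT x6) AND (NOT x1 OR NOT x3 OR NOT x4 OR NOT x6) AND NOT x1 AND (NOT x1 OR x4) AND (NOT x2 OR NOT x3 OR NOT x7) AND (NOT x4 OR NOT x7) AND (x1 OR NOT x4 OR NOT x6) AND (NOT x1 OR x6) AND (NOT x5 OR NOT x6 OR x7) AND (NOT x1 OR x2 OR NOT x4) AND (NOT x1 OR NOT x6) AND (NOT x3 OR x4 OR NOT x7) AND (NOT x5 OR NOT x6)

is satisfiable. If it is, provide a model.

x1 = False, x2 = False, x3 = True, x4 = False, x5 = False, x6 = False, x7 = False

Unit clause (NOT x1) forces x1 = False.
Set x2 = False.
Set x3 = True.
Set x4 = False.
  then (NOT x3 OR x4 OR NOT x7) forces x7 = False.
Set x5 = False.
Set x6 = False.
All clauses satisfied.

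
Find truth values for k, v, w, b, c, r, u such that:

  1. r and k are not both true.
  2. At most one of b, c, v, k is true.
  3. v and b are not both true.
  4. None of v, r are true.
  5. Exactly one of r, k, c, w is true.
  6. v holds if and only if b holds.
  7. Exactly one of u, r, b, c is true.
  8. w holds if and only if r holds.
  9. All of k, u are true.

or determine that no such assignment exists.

k: True, v: False, w: False, b: False, c: False, r: False, u: True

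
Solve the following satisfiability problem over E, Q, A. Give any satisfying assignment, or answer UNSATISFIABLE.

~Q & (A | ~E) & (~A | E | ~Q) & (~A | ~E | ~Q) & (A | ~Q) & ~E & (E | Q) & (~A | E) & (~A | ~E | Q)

Case E = True:
  Clause (~E) is falsified — contradiction.
Case E = False:
  (~Q) forces Q = False.
  Clause (E | Q) is falsified — contradiction.
Both cases fail, so the formula is unsatisfiable.

The formula is unsatisfiable.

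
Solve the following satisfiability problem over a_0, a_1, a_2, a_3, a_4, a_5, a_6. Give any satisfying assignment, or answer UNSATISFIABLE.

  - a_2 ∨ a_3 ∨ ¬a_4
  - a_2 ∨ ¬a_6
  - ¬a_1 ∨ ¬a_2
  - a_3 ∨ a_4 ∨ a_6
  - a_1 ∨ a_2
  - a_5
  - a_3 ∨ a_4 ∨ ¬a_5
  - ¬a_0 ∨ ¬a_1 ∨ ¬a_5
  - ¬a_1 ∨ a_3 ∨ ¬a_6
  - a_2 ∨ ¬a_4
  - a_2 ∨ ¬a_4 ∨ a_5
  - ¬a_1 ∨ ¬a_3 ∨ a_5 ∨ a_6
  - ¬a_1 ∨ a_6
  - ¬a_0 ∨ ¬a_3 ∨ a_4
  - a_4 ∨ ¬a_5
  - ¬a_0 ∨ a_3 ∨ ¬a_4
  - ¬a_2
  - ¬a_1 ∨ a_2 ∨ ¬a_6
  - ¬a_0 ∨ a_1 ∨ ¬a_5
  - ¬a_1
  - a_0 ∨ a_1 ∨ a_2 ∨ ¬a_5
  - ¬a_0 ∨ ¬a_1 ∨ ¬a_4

Case a_1 = True:
  Clause (¬a_1) is falsified — contradiction.
Case a_1 = False:
  (a_1 ∨ a_2) forces a_2 = True.
  Clause (¬a_2) is falsified — contradiction.
Both cases fail, so the formula is unsatisfiable.

No satisfying assignment exists.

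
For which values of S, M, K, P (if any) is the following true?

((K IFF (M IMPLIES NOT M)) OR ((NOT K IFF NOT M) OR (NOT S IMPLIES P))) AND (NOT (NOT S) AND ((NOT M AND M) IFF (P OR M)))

S=T, M=F, K=T, P=F

  (K IFF (M IMPLIES NOT M)) OR ((NOT K IFF NOT M) OR (NOT S IMPLIES P)) = True
    K IFF (M IMPLIES NOT M) = True
      M IMPLIES NOT M = True
        NOT M = True
    (NOT K IFF NOT M) OR (NOT S IMPLIES P) = True
      NOT K IFF NOT M = False
        NOT K = False
        NOT M = True
      NOT S IMPLIES P = True
        NOT S = False
  NOT (NOT S) AND ((NOT M AND M) IFF (P OR M)) = True
    NOT (NOT S) = True
      NOT S = False
    (NOT M AND M) IFF (P OR M) = True
      NOT M AND M = False
        NOT M = True
      P OR M = False
Both conjuncts True, so the formula holds.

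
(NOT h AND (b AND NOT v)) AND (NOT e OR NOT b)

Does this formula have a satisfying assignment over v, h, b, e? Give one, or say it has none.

v: False, h: False, b: True, e: False

  NOT h AND (b AND NOT v) = True
    NOT h = True
    b AND NOT v = True
      NOT v = True
  NOT e OR NOT b = True
    NOT e = True
    NOT b = False
Both conjuncts True, so the formula holds.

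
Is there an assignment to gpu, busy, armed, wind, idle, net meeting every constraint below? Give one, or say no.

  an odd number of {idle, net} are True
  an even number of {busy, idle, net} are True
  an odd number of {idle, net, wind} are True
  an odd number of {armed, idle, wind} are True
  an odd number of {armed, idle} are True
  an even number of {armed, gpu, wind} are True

gpu=F, busy=T, armed=F, wind=F, idle=T, net=F

{idle, net}: 1 true → odd ✓
{busy, idle, net}: 2 true → even ✓
{idle, net, wind}: 1 true → odd ✓
{armed, idle, wind}: 1 true → odd ✓
{armed, idle}: 1 true → odd ✓
{armed, gpu, wind}: 0 true → even ✓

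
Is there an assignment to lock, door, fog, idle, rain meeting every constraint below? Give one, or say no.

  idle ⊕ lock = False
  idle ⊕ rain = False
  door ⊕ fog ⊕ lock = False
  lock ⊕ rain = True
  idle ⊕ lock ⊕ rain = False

Unsatisfiable

Adding constraints 1, 2, 4 mod 2: every variable appears an even number of times on the left, so the left side is 0.
But the right sides sum to 1 (mod 2). 0 ≠ 1 — the system is inconsistent.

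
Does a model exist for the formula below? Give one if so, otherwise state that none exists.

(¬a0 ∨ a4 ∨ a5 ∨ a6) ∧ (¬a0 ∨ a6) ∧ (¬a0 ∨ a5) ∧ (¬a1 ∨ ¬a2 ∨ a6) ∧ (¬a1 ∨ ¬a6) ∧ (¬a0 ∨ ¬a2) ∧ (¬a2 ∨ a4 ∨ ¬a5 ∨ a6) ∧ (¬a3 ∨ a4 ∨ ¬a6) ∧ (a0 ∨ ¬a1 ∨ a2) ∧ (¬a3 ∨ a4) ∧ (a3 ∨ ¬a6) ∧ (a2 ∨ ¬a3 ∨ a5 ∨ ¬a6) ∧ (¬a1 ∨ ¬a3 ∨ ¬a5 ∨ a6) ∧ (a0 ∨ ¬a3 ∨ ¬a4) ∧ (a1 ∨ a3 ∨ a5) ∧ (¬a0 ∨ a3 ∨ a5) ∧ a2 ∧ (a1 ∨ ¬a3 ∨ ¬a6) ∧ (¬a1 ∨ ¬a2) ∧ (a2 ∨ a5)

a0 = False; a1 = False; a2 = True; a3 = False; a4 = True; a5 = True; a6 = False

Unit clause (a2) forces a2 = True.
In (¬a1 ∨ ¬a2) only ¬a1 is left, so a1 = False.
In (¬a0 ∨ ¬a2) only ¬a0 is left, so a0 = False.
Try a3 = True:
  (¬a3 ∨ a4) forces a4 = True.
  clause (a0 ∨ ¬a3 ∨ ¬a4) is falsified — backtrack.
So a3 = False.
  then (a3 ∨ ¬a6) forces a6 = False.
  then (a1 ∨ a3 ∨ a5) forces a5 = True.
  then (¬a2 ∨ a4 ∨ ¬a5 ∨ a6) forces a4 = True.
All clauses satisfied.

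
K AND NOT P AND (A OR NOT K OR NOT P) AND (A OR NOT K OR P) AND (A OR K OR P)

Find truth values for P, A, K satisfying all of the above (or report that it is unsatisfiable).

Unit clause (K) forces K = True.
Unit clause (NOT P) forces P = False.
In (A OR NOT K OR P) only A is left, so A = True.
Check each clause:
  (K): K holds.
  (NOT P): NOT P holds.
  (A OR NOT K OR NOT P): A holds.
  (A OR NOT K OR P): A holds.
  (A OR K OR P): A holds.
All clauses satisfied.

P=F; A=T; K=T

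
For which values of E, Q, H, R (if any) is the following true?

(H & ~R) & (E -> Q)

E = False, Q = False, H = True, R = False

  H & ~R = True
    ~R = True
  E -> Q = True
Both conjuncts True, so the formula holds.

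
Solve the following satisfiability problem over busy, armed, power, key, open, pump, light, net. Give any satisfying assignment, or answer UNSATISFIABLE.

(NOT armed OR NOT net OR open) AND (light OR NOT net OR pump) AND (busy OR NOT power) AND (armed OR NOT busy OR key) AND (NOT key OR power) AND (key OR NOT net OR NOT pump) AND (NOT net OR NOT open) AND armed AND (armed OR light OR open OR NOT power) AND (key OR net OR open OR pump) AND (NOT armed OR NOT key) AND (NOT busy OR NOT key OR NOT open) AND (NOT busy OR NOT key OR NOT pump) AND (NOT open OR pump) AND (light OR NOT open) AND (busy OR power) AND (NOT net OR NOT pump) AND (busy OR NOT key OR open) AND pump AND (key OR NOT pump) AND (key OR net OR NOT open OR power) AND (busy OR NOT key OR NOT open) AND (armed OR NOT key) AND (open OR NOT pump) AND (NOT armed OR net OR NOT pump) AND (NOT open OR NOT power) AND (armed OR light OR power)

UNSATISFIABLE

Case armed = True:
  (NOT armed OR NOT key) forces key = False.
  (pump) forces pump = True.
  Clause (key OR NOT pump) is falsified — contradiction.
Case armed = False:
  Clause (armed) is falsified — contradiction.
Both cases fail, so the formula is unsatisfiable.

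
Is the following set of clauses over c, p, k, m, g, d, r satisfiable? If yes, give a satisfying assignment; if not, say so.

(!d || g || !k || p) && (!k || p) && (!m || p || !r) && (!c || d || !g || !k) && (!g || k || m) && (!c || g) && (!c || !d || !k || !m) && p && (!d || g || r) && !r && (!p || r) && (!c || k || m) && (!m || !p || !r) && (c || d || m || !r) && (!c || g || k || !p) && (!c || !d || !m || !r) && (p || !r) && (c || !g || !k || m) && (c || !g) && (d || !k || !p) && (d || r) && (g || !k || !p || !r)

Case p = True:
  (!r) forces r = False.
  Clause (!p || r) is falsified — contradiction.
Case p = False:
  Clause (p) is falsified — contradiction.
Both cases fail, so the formula is unsatisfiable.

Unsatisfiable — no assignment works.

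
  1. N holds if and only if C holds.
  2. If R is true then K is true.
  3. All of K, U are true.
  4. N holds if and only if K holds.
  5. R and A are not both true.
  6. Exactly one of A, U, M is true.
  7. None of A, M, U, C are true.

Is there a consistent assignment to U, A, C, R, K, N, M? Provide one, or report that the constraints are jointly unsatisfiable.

Case U = True:
  Constraint (7) is violated (U=T) — contradiction.
Case U = False:
  Constraint (3) is violated (U=F) — contradiction.
Both cases fail — unsatisfiable.

No satisfying assignment exists.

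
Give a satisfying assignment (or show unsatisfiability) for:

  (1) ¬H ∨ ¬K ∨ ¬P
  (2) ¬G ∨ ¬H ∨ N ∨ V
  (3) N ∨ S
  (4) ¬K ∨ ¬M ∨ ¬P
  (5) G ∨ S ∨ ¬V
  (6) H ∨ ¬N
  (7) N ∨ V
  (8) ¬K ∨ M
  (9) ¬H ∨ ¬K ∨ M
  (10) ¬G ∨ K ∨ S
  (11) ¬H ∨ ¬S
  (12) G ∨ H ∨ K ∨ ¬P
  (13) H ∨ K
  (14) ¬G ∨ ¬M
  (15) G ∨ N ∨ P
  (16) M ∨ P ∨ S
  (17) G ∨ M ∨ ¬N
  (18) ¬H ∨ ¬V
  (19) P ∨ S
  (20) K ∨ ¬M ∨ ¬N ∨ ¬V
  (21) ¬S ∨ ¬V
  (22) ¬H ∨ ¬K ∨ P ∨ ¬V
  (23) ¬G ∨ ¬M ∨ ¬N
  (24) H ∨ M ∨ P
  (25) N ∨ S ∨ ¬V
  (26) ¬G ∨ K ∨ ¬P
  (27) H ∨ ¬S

Try G = True:
  (¬G ∨ ¬M) forces M = False.
  (¬K ∨ M) forces K = False.
  (¬G ∨ K ∨ S) forces S = True.
  (¬H ∨ ¬S) forces H = False.
  clause (H ∨ K) is falsified — backtrack.
So G = False.
Set K = False.
  then (H ∨ K) forces H = True.
  then (¬H ∨ ¬V) forces V = False.
  then (N ∨ V) forces N = True.
  then (¬H ∨ ¬S) forces S = False.
  then (G ∨ M ∨ ¬N) forces M = True.
  then (P ∨ S) forces P = True.
All clauses satisfied.

G=F; K=F; V=F; M=T; H=T; N=T; P=T; S=F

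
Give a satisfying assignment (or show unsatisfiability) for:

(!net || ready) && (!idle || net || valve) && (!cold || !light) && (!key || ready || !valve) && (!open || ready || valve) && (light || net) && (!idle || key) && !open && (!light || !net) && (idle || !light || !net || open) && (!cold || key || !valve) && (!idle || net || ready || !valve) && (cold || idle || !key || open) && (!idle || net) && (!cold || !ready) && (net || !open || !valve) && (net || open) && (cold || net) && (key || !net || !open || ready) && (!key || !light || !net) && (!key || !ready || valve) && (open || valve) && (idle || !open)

light = False, idle = False, ready = True, valve = True, cold = False, key = False, net = True, open = False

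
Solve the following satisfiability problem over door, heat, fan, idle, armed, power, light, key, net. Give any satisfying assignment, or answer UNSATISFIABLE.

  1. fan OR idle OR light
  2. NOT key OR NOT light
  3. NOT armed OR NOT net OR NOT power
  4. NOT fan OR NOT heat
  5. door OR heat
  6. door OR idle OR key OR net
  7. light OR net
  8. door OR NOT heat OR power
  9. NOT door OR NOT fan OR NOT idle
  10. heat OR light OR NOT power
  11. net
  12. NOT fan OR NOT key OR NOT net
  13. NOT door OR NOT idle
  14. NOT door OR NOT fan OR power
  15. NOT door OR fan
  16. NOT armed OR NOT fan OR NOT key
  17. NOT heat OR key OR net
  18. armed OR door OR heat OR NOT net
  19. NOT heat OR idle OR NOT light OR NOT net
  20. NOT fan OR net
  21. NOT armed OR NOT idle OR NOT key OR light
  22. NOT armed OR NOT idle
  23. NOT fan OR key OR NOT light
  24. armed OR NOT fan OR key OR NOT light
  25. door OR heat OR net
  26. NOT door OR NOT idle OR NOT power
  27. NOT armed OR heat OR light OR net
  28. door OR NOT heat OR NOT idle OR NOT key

door=F, heat=T, fan=F, idle=T, armed=F, power=T, light=T, key=F, net=T

Unit clause (net) forces net = True.
Set door = False.
  then (door OR heat) forces heat = True.
  then (door OR NOT heat OR power) forces power = True.
  then (NOT armed OR NOT net OR NOT power) forces armed = False.
  then (NOT fan OR NOT heat) forces fan = False.
Try idle = False:
  (fan OR idle OR light) forces light = True.
  clause (NOT heat OR idle OR NOT light OR NOT net) is falsified — backtrack.
So idle = True.
  then (door OR NOT heat OR NOT idle OR NOT key) forces key = False.
Set light = True.
All clauses satisfied.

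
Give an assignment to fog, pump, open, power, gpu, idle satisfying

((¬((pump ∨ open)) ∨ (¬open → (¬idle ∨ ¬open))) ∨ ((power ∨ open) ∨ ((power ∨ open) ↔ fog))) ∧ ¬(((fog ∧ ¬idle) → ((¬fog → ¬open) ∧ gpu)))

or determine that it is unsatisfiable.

fog: True; pump: False; open: True; power: True; gpu: False; idle: False

  (¬((pump ∨ open)) ∨ (¬open → (¬idle ∨ ¬open))) ∨ ((power ∨ open) ∨ ((power ∨ open) ↔ fog)) = True
    ¬((pump ∨ open)) ∨ (¬open → (¬idle ∨ ¬open)) = True
      ¬((pump ∨ open)) = False
        pump ∨ open = True
      ¬open → (¬idle ∨ ¬open) = True
        ¬open = False
        ¬idle ∨ ¬open = True
          ¬idle = True
          ¬open = False
    (power ∨ open) ∨ ((power ∨ open) ↔ fog) = True
      power ∨ open = True
      (power ∨ open) ↔ fog = True
        power ∨ open = True
  ¬(((fog ∧ ¬idle) → ((¬fog → ¬open) ∧ gpu))) = True
    (fog ∧ ¬idle) → ((¬fog → ¬open) ∧ gpu) = False
      fog ∧ ¬idle = True
        ¬idle = True
      (¬fog → ¬open) ∧ gpu = False
        ¬fog → ¬open = True
          ¬fog = False
          ¬open = False
Both conjuncts True, so the formula holds.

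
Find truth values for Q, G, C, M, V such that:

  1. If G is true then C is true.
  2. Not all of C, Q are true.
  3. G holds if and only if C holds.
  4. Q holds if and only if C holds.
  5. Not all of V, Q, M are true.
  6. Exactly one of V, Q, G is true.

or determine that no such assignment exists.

Q=F, G=F, C=F, M=F, V=T

  (1) G=F ⇒ C: vacuous ✓
  (2) {C, Q}: 0/2 true — not all ✓
  (3) G=F, C=F — same ✓
  (4) Q=F, C=F — same ✓
  (5) {V, Q, M}: 1/3 true — not all ✓
  (6) {V, Q, G}: 1 true — exactly one ✓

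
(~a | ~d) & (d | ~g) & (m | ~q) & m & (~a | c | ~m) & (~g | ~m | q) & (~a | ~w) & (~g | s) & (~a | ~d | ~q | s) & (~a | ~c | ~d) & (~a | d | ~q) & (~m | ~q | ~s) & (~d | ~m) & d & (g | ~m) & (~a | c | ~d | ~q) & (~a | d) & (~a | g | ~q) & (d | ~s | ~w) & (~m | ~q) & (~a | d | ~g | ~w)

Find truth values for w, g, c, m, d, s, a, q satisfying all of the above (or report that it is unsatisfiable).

Case m = True:
  (~d | ~m) forces d = False.
  Clause (d) is falsified — contradiction.
Case m = False:
  Clause (m) is falsified — contradiction.
Both cases fail, so the formula is unsatisfiable.

UNSATISFIABLE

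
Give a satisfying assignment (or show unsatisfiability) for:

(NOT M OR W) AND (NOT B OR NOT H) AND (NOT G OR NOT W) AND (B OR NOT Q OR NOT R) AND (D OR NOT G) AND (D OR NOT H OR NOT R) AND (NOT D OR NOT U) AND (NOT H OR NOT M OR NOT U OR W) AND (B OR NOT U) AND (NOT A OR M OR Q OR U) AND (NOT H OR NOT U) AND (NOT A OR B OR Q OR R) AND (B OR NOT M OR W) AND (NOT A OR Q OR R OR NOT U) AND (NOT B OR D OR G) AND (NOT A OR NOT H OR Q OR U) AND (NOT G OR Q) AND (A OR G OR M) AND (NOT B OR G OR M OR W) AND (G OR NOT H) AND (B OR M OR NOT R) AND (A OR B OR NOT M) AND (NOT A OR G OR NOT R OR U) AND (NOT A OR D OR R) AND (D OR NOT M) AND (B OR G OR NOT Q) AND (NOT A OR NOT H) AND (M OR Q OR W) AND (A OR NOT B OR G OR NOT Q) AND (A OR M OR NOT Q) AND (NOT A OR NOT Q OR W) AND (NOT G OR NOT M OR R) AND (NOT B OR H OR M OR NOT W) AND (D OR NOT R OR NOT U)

B=T; A=F; M=T; D=T; W=T; G=F; R=F; H=F; Q=F; U=F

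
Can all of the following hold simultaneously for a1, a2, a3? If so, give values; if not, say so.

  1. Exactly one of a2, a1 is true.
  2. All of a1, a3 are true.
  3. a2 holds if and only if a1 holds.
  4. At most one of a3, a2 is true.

Case a1 = True:
  (1) with a1=T forces a2 = False.
  Constraint (3) is violated (a2=F, a1=T) — contradiction.
Case a1 = False:
  Constraint (2) is violated (a1=F) — contradiction.
Both cases fail — unsatisfiable.

The formula is unsatisfiable.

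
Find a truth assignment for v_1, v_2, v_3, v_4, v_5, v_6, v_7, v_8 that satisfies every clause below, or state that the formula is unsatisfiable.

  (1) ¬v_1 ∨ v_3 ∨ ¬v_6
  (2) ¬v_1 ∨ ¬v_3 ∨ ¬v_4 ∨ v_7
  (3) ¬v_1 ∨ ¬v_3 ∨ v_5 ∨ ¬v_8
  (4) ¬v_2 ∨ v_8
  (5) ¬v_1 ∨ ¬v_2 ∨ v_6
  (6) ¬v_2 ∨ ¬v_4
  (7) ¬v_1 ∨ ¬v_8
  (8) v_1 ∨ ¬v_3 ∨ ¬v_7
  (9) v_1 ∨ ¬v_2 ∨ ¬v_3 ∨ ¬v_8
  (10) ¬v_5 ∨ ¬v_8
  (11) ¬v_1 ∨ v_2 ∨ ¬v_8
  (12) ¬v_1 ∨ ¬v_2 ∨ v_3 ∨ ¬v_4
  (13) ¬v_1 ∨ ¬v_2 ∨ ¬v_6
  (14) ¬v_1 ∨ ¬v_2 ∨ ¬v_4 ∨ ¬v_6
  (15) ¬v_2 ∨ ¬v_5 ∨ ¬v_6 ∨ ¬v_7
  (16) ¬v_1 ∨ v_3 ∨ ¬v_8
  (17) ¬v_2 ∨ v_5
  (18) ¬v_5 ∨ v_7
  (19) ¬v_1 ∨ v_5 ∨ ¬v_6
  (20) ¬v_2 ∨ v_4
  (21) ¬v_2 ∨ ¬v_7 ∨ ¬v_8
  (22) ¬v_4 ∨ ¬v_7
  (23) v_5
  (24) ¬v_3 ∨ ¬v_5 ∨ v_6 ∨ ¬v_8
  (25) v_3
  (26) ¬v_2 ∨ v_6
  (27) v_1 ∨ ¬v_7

v_1=T, v_2=F, v_3=T, v_4=F, v_5=T, v_6=F, v_7=T, v_8=F

Unit clause (v_5) forces v_5 = True.
Unit clause (v_3) forces v_3 = True.
In (¬v_5 ∨ ¬v_8) only ¬v_8 is left, so v_8 = False.
In (¬v_5 ∨ v_7) only v_7 is left, so v_7 = True.
In (¬v_4 ∨ ¬v_7) only ¬v_4 is left, so v_4 = False.
In (v_1 ∨ ¬v_7) only v_1 is left, so v_1 = True.
In (¬v_2 ∨ v_8) only ¬v_2 is left, so v_2 = False.
Set v_6 = False.
All clauses satisfied.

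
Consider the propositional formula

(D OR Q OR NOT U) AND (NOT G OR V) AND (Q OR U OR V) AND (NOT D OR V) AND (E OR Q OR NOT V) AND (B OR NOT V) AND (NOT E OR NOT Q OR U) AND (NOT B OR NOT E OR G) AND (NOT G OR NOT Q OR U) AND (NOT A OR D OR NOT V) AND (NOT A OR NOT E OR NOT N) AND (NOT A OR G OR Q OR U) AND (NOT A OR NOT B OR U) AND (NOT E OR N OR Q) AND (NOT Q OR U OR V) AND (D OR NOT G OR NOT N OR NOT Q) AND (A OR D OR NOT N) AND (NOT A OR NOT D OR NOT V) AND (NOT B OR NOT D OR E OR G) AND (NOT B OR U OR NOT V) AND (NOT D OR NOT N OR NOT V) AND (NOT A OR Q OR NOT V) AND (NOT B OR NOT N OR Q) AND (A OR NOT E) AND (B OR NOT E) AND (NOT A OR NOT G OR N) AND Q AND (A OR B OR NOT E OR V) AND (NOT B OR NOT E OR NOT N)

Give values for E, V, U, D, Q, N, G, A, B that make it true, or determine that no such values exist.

E = False, V = False, U = True, D = False, Q = True, N = True, G = False, A = True, B = False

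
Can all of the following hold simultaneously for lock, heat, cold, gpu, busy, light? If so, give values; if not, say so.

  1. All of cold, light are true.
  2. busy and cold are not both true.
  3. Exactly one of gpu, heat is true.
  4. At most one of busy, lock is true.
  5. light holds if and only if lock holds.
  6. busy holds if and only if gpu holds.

lock = True, heat = True, cold = True, gpu = False, busy = False, light = True

  (1) {cold, light}: all 2 true ✓
  (2) busy=F, cold=T — not both ✓
  (3) {gpu, heat}: 1 true — exactly one ✓
  (4) {busy, lock}: 1 true — at most one ✓
  (5) light=T, lock=T — same ✓
  (6) busy=F, gpu=F — same ✓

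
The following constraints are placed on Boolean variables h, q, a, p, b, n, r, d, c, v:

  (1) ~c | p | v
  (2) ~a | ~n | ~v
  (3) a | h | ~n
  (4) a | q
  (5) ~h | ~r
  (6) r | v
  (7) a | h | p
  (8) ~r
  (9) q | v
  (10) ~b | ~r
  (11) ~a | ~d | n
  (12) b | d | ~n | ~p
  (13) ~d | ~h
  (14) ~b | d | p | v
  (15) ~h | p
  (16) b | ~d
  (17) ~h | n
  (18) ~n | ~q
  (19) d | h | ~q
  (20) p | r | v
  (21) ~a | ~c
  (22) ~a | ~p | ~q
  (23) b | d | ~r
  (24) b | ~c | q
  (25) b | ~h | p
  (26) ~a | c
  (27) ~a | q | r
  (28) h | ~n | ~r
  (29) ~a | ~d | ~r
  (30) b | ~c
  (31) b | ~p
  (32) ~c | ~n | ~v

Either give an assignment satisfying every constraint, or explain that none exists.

Unit clause (~r) forces r = False.
In (r | v) only v is left, so v = True.
Set h = False.
Try q = False:
  (a | q) forces a = True.
  clause (~a | q | r) is falsified — backtrack.
So q = True.
  then (~n | ~q) forces n = False.
  then (d | h | ~q) forces d = True.
  then (~a | ~d | n) forces a = False.
  then (b | ~d) forces b = True.
  then (a | h | p) forces p = True.
Set c = True.
All clauses satisfied.

h=F, q=T, a=F, p=T, b=T, n=F, r=F, d=T, c=T, v=T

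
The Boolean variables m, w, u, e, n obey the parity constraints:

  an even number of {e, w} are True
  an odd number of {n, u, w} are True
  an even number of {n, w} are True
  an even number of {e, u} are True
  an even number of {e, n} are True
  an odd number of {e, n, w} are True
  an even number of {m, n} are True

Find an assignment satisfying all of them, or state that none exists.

m: True, w: True, u: True, e: True, n: True

{e, w}: 2 true → even ✓
{n, u, w}: 3 true → odd ✓
{n, w}: 2 true → even ✓
{e, u}: 2 true → even ✓
{e, n}: 2 true → even ✓
{e, n, w}: 3 true → odd ✓
{m, n}: 2 true → even ✓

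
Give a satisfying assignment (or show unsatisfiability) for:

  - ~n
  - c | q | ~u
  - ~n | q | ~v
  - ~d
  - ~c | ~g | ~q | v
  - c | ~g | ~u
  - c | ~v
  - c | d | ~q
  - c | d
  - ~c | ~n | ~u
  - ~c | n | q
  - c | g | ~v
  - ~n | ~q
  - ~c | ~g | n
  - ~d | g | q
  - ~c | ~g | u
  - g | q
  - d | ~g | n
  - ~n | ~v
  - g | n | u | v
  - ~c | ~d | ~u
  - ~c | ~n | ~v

v=F, c=T, u=T, q=T, n=F, g=F, d=F

Unit clause (~n) forces n = False.
Unit clause (~d) forces d = False.
In (c | d) only c is left, so c = True.
In (~c | n | q) only q is left, so q = True.
In (~c | ~g | n) only ~g is left, so g = False.
Set v = False.
  then (g | n | u | v) forces u = True.
All clauses satisfied.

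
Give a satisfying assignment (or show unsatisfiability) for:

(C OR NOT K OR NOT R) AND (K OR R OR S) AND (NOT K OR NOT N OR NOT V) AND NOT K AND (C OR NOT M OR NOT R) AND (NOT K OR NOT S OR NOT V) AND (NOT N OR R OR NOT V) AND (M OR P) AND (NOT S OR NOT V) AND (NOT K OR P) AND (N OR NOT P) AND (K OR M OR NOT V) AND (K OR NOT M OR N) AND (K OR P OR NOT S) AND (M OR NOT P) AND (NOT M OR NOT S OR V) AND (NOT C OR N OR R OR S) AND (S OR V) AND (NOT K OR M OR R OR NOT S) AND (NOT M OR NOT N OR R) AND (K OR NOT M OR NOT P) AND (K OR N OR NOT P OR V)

Unit clause (NOT K) forces K = False.
Set C = True.
Set R = True.
Try P = True:
  (N OR NOT P) forces N = True.
  (M OR NOT P) forces M = True.
  clause (K OR NOT M OR NOT P) is falsified — backtrack.
So P = False.
  then (M OR P) forces M = True.
  then (K OR NOT M OR N) forces N = True.
  then (K OR P OR NOT S) forces S = False.
  then (S OR V) forces V = True.
All clauses satisfied.

C: True, R: True, P: False, M: True, K: False, V: True, S: False, N: True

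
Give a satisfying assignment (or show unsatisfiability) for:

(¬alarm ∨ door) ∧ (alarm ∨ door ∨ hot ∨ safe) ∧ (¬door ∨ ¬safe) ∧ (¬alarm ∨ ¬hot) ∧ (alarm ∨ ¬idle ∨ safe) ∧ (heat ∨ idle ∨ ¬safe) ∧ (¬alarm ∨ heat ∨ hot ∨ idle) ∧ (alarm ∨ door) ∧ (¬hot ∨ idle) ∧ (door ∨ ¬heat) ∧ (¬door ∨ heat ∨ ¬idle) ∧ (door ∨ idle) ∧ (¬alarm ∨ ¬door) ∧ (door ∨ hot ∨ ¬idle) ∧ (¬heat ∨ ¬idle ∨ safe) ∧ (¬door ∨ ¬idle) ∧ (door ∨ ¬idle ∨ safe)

Set hot = False.
Try door = False:
  (¬alarm ∨ door) forces alarm = False.
  clause (alarm ∨ door) is falsified — backtrack.
So door = True.
  then (¬door ∨ ¬safe) forces safe = False.
  then (¬alarm ∨ ¬door) forces alarm = False.
  then (¬door ∨ ¬idle) forces idle = False.
Set heat = True.
All clauses satisfied.

hot: False, door: True, safe: False, alarm: False, heat: True, idle: False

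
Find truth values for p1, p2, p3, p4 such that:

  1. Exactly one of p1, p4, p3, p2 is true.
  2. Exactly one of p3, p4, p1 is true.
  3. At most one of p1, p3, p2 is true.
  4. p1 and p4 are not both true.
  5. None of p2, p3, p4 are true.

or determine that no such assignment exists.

p1 = True, p2 = False, p3 = False, p4 = False

  (1) {p1, p4, p3, p2}: 1 true — exactly one ✓
  (2) {p3, p4, p1}: 1 true — exactly one ✓
  (3) {p1, p3, p2}: 1 true — at most one ✓
  (4) p1=T, p4=F — not both ✓
  (5) {p2, p3, p4}: 0 true — none ✓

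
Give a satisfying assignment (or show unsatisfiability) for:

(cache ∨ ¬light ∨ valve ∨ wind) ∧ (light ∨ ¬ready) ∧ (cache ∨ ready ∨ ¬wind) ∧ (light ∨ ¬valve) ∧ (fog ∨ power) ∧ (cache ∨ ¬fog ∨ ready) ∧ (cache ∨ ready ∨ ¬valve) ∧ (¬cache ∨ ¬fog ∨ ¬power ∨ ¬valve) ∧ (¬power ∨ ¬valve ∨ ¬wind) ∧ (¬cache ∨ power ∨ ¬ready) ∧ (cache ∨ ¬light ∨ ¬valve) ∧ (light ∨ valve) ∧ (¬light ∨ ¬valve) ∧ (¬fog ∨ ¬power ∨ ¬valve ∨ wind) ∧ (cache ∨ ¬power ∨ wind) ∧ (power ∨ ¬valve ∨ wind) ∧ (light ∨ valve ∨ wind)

Set wind = False.
Set cache = True.
Set power = True.
Set ready = False.
Set fog = False.
Try valve = True:
  (light ∨ ¬valve) forces light = True.
  clause (¬light ∨ ¬valve) is falsified — backtrack.
So valve = False.
  then (light ∨ valve) forces light = True.
All clauses satisfied.

wind = False; cache = True; power = True; ready = False; fog = False; valve = False; light = True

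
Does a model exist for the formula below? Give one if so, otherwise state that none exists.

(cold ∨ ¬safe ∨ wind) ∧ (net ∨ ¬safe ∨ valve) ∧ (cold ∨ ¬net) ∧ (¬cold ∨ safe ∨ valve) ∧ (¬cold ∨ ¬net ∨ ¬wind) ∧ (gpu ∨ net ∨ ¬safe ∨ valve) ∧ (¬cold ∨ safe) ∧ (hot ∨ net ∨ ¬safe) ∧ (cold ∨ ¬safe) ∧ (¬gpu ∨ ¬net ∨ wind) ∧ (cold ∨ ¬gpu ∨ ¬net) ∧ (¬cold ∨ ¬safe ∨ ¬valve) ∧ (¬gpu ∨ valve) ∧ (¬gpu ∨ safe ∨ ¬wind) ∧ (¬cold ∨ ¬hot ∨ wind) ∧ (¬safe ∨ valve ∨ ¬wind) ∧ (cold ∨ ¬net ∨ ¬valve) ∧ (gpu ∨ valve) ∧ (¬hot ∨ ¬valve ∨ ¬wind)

Set wind = True.
Set gpu = False.
  then (gpu ∨ valve) forces valve = True.
  then (¬hot ∨ ¬valve ∨ ¬wind) forces hot = False.
Try net = True:
  (cold ∨ ¬net) forces cold = True.
  clause (¬cold ∨ ¬net ∨ ¬wind) is falsified — backtrack.
So net = False.
  then (hot ∨ net ∨ ¬safe) forces safe = False.
  then (¬cold ∨ safe) forces cold = False.
All clauses satisfied.

wind = True, gpu = False, valve = True, net = False, cold = False, hot = False, safe = False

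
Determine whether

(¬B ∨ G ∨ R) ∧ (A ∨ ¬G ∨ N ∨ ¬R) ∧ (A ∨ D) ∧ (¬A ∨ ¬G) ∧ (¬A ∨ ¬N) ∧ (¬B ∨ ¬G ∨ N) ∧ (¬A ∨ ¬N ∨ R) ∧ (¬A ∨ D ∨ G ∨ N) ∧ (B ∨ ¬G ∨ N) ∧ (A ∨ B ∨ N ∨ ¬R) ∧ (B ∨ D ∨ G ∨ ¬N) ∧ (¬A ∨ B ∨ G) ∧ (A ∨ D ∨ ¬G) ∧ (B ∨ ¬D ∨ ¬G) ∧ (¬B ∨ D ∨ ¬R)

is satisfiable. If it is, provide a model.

Set B = False.
Set R = False.
Try D = False:
  (A ∨ D) forces A = True.
  (¬A ∨ ¬G) forces G = False.
  clause (¬A ∨ B ∨ G) is falsified — backtrack.
So D = True.
  then (B ∨ ¬D ∨ ¬G) forces G = False.
  then (¬A ∨ B ∨ G) forces A = False.
Set N = False.
All clauses satisfied.

B = False; R = False; D = True; A = False; N = False; G = False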